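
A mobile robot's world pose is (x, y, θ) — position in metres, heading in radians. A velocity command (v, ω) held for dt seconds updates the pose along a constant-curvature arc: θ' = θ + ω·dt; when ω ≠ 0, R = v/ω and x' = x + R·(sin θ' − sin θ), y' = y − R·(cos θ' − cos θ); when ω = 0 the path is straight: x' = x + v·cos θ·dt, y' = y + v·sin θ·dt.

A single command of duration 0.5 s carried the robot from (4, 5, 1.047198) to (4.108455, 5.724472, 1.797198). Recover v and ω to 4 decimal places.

v = 1.5000, ω = 1.5000

Δθ = 1.797198 − 1.047198 = 0.750000
ω = Δθ/dt = 0.750000/0.5 = 1.5000
R = −Δy/(cos θ' − cos θ) = 1.0000
v = R·ω = 1.0000·1.5000 = 1.5000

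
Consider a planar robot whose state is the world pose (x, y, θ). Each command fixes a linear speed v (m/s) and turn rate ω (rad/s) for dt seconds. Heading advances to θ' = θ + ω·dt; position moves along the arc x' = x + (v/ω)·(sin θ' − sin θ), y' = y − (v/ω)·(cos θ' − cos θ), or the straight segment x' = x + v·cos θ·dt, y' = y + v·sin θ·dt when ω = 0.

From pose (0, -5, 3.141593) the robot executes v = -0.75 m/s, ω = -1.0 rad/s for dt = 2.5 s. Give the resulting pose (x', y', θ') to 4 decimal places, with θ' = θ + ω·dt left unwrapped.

(0.4489, -6.3509, 0.6416)

θ' = 3.1416 + -1.0·2.5 = 0.6416
R = v/ω = -0.75/-1.0 = 0.7500
x' = 0 + 0.7500·(sin 0.6416 − sin 3.1416) = 0.4489
y' = -5 − 0.7500·(cos 0.6416 − cos 3.1416) = -6.3509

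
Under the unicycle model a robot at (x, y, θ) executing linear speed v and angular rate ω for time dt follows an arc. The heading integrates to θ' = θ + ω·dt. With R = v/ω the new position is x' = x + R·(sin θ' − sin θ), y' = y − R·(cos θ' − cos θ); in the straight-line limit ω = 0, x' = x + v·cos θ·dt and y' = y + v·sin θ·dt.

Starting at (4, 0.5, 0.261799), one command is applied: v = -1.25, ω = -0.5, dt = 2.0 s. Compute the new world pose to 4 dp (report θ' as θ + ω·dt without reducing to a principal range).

(1.6706, 1.0656, -0.7382)

θ' = 0.2618 + -0.5·2.0 = -0.7382
R = v/ω = -1.25/-0.5 = 2.5000
x' = 4 + 2.5000·(sin -0.7382 − sin 0.2618) = 1.6706
y' = 0.5 − 2.5000·(cos -0.7382 − cos 0.2618) = 1.0656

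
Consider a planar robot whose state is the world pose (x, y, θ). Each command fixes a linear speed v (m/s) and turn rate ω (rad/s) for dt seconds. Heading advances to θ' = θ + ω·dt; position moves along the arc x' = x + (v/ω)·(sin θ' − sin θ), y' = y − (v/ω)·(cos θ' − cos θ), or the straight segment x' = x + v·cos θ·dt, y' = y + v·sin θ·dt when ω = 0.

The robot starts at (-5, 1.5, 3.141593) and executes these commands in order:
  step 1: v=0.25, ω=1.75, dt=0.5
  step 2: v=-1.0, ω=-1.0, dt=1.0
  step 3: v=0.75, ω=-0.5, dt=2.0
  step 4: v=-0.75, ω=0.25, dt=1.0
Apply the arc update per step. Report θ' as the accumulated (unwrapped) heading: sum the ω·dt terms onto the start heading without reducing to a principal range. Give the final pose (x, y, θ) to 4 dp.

(-4.9796, 2.0120, 2.2666)

step 1: θ'=4.0166 (R=0.1429) → pose (-5.1096, 1.4487, 4.0166)
step 2: θ'=3.0166 (R=1.0000) → pose (-4.2174, 1.7999, 3.0166)
step 3: θ'=2.0166 (R=-1.5000) → pose (-5.3838, 2.6414, 2.0166)
step 4: θ'=2.2666 (R=-3.0000) → pose (-4.9796, 2.0120, 2.2666)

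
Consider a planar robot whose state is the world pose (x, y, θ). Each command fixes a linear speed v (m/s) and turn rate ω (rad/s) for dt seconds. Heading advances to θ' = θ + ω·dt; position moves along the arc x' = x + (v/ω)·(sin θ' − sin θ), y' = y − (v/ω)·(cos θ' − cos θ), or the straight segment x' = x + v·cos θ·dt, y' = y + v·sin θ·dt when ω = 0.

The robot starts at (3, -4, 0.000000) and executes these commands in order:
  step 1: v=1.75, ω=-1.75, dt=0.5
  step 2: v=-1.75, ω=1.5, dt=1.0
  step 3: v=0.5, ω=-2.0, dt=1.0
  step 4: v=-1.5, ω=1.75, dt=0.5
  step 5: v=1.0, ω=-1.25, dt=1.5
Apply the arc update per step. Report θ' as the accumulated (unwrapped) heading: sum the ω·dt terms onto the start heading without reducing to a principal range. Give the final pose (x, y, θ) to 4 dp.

step 1: θ'=-0.8750 (R=-1.0000) → pose (3.7675, -4.3590, -0.8750)
step 2: θ'=0.6250 (R=-1.1667) → pose (2.1895, -4.1607, 0.6250)
step 3: θ'=-1.3750 (R=-0.2500) → pose (2.5810, -4.3148, -1.3750)
step 4: θ'=-0.5000 (R=-0.8571) → pose (2.1511, -3.7294, -0.5000)
step 5: θ'=-2.3750 (R=-0.8000) → pose (2.3225, -5.0076, -2.3750)

(2.3225, -5.0076, -2.3750)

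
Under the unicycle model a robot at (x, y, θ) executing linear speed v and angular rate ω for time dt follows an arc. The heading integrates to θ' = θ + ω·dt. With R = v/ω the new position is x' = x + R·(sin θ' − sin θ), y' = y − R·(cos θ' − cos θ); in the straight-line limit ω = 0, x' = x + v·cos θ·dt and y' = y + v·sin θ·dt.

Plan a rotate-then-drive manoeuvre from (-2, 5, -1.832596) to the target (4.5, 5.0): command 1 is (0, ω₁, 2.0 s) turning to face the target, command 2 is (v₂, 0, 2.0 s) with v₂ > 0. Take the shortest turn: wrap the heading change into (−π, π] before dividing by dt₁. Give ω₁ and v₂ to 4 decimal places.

heading to target = atan2(5−5, 4.5−-2) = 0.0000
Δθ = wrap(0.0000 − -1.8326) = 1.8326; ω₁ = Δθ/dt₁ = 0.9163
distance = √((4.5−-2)² + (5−5)²) = 6.5000; v₂ = distance/dt₂ = 3.2500

ω₁ = 0.9163, v₂ = 3.2500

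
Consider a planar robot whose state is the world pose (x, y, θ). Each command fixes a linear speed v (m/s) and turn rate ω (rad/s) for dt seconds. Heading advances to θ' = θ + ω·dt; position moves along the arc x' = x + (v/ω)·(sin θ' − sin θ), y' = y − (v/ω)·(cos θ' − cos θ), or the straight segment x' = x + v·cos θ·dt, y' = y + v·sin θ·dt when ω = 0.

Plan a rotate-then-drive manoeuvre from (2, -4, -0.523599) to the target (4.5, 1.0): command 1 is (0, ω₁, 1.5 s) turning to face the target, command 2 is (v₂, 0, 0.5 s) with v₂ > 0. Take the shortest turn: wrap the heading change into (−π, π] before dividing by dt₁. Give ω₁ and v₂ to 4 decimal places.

ω₁ = 1.0872, v₂ = 11.1803

heading to target = atan2(1−-4, 4.5−2) = 1.1071
Δθ = wrap(1.1071 − -0.5236) = 1.6307; ω₁ = Δθ/dt₁ = 1.0872
distance = √((4.5−2)² + (1−-4)²) = 5.5902; v₂ = distance/dt₂ = 11.1803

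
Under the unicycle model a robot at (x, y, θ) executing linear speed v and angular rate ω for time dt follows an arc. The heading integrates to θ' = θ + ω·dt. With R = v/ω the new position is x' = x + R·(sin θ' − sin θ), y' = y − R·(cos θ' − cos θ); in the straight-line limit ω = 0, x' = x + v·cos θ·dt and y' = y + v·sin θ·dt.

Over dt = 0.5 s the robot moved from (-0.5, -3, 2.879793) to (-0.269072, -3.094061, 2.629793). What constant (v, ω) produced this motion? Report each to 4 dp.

Δθ = 2.629793 − 2.879793 = -0.250000
ω = Δθ/dt = -0.250000/0.5 = -0.5000
R = Δx/(sin θ' − sin θ) = 1.0000
v = R·ω = 1.0000·-0.5000 = -0.5000

v = -0.5000, ω = -0.5000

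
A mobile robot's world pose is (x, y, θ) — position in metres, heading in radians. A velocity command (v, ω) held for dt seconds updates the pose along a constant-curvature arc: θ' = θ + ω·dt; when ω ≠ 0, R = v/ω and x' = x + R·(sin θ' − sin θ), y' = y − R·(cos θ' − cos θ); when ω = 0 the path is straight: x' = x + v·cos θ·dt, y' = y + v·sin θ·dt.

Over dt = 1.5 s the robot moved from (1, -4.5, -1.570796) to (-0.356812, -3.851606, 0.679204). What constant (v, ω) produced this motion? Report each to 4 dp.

Δθ = 0.679204 − -1.570796 = 2.250000
ω = Δθ/dt = 2.250000/1.5 = 1.5000
R = Δx/(sin θ' − sin θ) = -0.8333
v = R·ω = -0.8333·1.5000 = -1.2500

v = -1.2500, ω = 1.5000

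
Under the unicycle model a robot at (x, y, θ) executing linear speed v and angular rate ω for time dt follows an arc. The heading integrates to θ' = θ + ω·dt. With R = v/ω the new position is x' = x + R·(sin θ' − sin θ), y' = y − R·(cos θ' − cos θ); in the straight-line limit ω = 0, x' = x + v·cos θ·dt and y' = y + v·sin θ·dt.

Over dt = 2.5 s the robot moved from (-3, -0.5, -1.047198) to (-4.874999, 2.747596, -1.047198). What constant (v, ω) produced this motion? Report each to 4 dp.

Δθ = -1.047198 − -1.047198 = 0.000000
ω = Δθ/dt = 0.000000/2.5 = 0.0000
ω = 0 → v = (Δx·cos θ + Δy·sin θ)/dt = -1.5000

v = -1.5000, ω = 0.0000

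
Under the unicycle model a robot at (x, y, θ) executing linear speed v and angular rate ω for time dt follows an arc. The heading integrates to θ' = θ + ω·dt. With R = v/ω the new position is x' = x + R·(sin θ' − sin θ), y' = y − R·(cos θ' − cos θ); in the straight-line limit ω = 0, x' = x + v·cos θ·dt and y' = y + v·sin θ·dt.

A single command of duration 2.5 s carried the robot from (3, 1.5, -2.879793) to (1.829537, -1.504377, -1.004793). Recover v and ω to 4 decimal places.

v = 1.5000, ω = 0.7500

Δθ = -1.004793 − -2.879793 = 1.875000
ω = Δθ/dt = 1.875000/2.5 = 0.7500
R = −Δy/(cos θ' − cos θ) = 2.0000
v = R·ω = 2.0000·0.7500 = 1.5000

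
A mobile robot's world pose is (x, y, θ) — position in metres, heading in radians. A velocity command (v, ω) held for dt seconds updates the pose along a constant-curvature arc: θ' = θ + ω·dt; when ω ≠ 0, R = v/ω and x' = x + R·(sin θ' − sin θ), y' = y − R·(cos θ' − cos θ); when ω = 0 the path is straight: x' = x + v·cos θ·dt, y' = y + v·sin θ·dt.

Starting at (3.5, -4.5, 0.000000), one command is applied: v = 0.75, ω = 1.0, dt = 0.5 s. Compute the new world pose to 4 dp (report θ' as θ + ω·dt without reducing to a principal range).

θ' = 0.0000 + 1.0·0.5 = 0.5000
R = v/ω = 0.75/1.0 = 0.7500
x' = 3.5 + 0.7500·(sin 0.5000 − sin 0.0000) = 3.8596
y' = -4.5 − 0.7500·(cos 0.5000 − cos 0.0000) = -4.4082

(3.8596, -4.4082, 0.5000)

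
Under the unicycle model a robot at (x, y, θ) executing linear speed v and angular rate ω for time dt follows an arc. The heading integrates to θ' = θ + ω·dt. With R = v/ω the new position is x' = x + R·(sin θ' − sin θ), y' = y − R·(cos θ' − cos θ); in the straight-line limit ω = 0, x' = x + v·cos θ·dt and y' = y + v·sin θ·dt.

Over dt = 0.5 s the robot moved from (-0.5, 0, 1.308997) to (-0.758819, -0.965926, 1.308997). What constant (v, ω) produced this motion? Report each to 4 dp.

v = -2.0000, ω = 0.0000

Δθ = 1.308997 − 1.308997 = 0.000000
ω = Δθ/dt = 0.000000/0.5 = 0.0000
ω = 0 → v = (Δx·cos θ + Δy·sin θ)/dt = -2.0000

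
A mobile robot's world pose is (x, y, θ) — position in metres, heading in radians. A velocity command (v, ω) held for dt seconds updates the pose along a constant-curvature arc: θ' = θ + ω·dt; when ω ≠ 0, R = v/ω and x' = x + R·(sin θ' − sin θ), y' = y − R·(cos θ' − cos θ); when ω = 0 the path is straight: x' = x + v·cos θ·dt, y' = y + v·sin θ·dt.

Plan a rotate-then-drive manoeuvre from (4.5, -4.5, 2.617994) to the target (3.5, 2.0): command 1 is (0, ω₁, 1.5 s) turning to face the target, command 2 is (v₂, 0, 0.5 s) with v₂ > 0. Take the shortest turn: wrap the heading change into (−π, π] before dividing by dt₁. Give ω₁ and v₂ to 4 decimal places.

heading to target = atan2(2−-4.5, 3.5−4.5) = 1.7234
Δθ = wrap(1.7234 − 2.6180) = -0.8945; ω₁ = Δθ/dt₁ = -0.5964
distance = √((3.5−4.5)² + (2−-4.5)²) = 6.5765; v₂ = distance/dt₂ = 13.1529

ω₁ = -0.5964, v₂ = 13.1529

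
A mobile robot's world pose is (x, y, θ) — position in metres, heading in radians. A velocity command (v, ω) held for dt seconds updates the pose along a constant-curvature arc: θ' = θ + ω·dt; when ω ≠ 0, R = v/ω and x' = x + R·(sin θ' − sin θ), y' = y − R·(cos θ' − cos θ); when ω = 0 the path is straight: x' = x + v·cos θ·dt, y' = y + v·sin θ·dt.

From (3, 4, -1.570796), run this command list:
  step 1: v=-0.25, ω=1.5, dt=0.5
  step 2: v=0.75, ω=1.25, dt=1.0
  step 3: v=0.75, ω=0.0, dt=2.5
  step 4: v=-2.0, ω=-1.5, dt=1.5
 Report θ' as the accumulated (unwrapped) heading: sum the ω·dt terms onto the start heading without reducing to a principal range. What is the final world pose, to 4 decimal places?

(3.5022, 6.2996, -1.8208)

step 1: θ'=-0.8208 (R=-0.1667) → pose (2.9553, 4.1136, -0.8208)
step 2: θ'=0.4292 (R=0.6000) → pose (3.6440, 3.9770, 0.4292)
step 3: θ'=0.4292 (straight) → pose (5.3489, 4.7573, 0.4292)
step 4: θ'=-1.8208 (R=1.3333) → pose (3.5022, 6.2996, -1.8208)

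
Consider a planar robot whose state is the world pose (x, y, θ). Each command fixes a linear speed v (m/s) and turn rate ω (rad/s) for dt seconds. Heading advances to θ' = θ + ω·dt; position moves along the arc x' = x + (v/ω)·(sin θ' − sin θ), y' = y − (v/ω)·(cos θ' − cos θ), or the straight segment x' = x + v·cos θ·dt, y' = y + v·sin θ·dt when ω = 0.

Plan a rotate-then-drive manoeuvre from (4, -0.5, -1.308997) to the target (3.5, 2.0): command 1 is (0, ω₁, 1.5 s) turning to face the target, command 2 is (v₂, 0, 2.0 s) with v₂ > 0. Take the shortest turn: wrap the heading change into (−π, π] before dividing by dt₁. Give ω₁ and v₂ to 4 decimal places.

ω₁ = 2.0515, v₂ = 1.2748

heading to target = atan2(2−-0.5, 3.5−4) = 1.7682
Δθ = wrap(1.7682 − -1.3090) = 3.0772; ω₁ = Δθ/dt₁ = 2.0515
distance = √((3.5−4)² + (2−-0.5)²) = 2.5495; v₂ = distance/dt₂ = 1.2748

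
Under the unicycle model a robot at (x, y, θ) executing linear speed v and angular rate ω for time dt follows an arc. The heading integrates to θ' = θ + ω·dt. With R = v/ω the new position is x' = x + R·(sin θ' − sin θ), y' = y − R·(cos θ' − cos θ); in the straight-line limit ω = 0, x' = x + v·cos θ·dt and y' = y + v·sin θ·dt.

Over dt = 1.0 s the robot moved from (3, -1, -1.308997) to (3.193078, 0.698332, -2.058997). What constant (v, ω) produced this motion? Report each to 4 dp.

Δθ = -2.058997 − -1.308997 = -0.750000
ω = Δθ/dt = -0.750000/1.0 = -0.7500
R = −Δy/(cos θ' − cos θ) = 2.3333
v = R·ω = 2.3333·-0.7500 = -1.7500

v = -1.7500, ω = -0.7500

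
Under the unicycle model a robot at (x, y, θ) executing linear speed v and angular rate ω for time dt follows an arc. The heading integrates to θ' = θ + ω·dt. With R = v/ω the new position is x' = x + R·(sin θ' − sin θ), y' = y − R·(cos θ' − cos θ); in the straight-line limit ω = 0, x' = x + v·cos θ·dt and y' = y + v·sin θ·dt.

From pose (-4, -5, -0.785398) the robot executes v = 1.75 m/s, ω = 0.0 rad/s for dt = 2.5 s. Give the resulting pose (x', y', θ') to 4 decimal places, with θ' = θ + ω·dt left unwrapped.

(-0.9064, -8.0936, -0.7854)

θ' = -0.7854 + 0.0·2.5 = -0.7854
ω = 0 → straight: x' = -4 + 1.75·cos(-0.7854)·2.5 = -0.9064
y' = -5 + 1.75·sin(-0.7854)·2.5 = -8.0936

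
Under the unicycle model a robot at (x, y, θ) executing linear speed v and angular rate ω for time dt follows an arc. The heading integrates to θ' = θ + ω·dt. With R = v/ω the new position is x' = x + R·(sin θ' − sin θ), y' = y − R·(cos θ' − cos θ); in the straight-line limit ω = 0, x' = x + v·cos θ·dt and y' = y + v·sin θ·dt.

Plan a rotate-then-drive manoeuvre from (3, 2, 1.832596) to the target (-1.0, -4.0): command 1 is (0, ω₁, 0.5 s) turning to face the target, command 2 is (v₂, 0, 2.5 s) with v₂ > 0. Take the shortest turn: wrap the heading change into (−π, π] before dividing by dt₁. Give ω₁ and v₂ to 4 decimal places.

heading to target = atan2(-4−2, -1−3) = -2.1588
Δθ = wrap(-2.1588 − 1.8326) = 2.2918; ω₁ = Δθ/dt₁ = 4.5836
distance = √((-1−3)² + (-4−2)²) = 7.2111; v₂ = distance/dt₂ = 2.8844

ω₁ = 4.5836, v₂ = 2.8844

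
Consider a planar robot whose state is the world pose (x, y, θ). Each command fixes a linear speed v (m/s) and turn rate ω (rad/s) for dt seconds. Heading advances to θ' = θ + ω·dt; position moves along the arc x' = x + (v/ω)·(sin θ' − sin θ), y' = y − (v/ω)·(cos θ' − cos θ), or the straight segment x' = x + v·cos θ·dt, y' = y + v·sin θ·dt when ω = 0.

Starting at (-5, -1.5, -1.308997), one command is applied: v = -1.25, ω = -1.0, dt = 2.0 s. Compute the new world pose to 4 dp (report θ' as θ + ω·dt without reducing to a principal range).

θ' = -1.3090 + -1.0·2.0 = -3.3090
R = v/ω = -1.25/-1.0 = 1.2500
x' = -5 + 1.2500·(sin -3.3090 − sin -1.3090) = -3.5843
y' = -1.5 − 1.2500·(cos -3.3090 − cos -1.3090) = 0.0560

(-3.5843, 0.0560, -3.3090)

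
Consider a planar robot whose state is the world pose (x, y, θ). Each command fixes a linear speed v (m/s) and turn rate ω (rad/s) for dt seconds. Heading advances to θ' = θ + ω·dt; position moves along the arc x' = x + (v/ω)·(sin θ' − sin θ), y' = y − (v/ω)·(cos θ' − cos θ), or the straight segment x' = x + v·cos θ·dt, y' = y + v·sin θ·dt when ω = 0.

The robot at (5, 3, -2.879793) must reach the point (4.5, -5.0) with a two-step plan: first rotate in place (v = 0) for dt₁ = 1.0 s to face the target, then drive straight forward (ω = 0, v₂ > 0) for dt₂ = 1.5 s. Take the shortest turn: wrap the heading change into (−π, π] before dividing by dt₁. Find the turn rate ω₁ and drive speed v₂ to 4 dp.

heading to target = atan2(-5−3, 4.5−5) = -1.6332
Δθ = wrap(-1.6332 − -2.8798) = 1.2466; ω₁ = Δθ/dt₁ = 1.2466
distance = √((4.5−5)² + (-5−3)²) = 8.0156; v₂ = distance/dt₂ = 5.3437

ω₁ = 1.2466, v₂ = 5.3437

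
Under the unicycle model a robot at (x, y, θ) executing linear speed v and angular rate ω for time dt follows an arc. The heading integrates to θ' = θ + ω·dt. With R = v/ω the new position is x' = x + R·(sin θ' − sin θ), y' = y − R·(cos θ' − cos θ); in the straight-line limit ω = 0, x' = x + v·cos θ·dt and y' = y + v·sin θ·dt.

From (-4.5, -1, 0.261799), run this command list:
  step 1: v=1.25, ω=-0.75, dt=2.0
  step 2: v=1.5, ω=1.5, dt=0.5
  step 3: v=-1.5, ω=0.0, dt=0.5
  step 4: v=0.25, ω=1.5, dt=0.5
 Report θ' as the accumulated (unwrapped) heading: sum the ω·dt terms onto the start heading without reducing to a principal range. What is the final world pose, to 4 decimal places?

(-2.5582, -2.2844, 0.2618)

step 1: θ'=-1.2382 (R=-1.6667) → pose (-2.4933, -2.0657, -1.2382)
step 2: θ'=-0.4882 (R=1.0000) → pose (-2.0171, -2.6224, -0.4882)
step 3: θ'=-0.4882 (straight) → pose (-2.6795, -2.2706, -0.4882)
step 4: θ'=0.2618 (R=0.1667) → pose (-2.5582, -2.2844, 0.2618)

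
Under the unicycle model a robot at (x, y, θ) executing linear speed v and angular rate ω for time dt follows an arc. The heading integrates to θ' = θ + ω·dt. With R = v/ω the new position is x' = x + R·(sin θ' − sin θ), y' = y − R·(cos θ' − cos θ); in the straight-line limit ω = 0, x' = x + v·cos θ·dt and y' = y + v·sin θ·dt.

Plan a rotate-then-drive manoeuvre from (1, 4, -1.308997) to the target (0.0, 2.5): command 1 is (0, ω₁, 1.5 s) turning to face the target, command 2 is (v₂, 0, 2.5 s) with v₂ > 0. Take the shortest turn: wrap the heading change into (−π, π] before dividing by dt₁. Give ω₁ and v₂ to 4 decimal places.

heading to target = atan2(2.5−4, 0−1) = -2.1588
Δθ = wrap(-2.1588 − -1.3090) = -0.8498; ω₁ = Δθ/dt₁ = -0.5665
distance = √((0−1)² + (2.5−4)²) = 1.8028; v₂ = distance/dt₂ = 0.7211

ω₁ = -0.5665, v₂ = 0.7211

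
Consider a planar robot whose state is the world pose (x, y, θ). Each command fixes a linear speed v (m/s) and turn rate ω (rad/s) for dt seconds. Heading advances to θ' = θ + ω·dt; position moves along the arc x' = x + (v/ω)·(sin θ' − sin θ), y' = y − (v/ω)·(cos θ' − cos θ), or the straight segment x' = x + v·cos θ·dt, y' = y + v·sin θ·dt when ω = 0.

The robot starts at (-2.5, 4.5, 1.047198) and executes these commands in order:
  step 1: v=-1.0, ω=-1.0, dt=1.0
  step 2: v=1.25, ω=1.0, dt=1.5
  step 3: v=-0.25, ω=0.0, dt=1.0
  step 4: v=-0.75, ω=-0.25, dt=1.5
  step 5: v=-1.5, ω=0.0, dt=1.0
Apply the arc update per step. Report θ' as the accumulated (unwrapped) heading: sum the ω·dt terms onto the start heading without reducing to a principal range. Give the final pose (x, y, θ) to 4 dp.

step 1: θ'=0.0472 (R=1.0000) → pose (-3.3188, 4.0011, 0.0472)
step 2: θ'=1.5472 (R=1.2500) → pose (-2.1282, 5.2202, 1.5472)
step 3: θ'=1.5472 (straight) → pose (-2.1341, 4.9703, 1.5472)
step 4: θ'=1.1722 (R=3.0000) → pose (-2.3684, 3.8767, 1.1722)
step 5: θ'=1.1722 (straight) → pose (-2.9506, 2.4943, 1.1722)

(-2.9506, 2.4943, 1.1722)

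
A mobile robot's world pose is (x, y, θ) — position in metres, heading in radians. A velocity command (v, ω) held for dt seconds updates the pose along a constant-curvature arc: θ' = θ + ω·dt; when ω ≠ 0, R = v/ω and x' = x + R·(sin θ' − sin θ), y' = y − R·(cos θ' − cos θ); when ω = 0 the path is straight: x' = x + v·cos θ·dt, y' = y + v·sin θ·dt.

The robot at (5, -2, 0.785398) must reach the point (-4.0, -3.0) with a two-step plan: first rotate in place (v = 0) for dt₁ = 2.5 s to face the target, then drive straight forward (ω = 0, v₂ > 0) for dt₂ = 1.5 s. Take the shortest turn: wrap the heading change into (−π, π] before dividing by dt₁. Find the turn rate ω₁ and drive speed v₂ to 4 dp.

heading to target = atan2(-3−-2, -4−5) = -3.0309
Δθ = wrap(-3.0309 − 0.7854) = 2.4669; ω₁ = Δθ/dt₁ = 0.9867
distance = √((-4−5)² + (-3−-2)²) = 9.0554; v₂ = distance/dt₂ = 6.0369

ω₁ = 0.9867, v₂ = 6.0369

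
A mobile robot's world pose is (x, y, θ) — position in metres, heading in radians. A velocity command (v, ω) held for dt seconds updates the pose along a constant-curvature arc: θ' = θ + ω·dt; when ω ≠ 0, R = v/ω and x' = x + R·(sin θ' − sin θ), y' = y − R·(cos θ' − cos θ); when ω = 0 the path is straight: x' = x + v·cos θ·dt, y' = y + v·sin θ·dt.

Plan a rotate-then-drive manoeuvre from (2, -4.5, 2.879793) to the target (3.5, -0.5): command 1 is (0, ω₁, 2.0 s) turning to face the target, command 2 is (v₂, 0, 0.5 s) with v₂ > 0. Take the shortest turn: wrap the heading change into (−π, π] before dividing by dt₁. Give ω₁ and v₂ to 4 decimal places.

heading to target = atan2(-0.5−-4.5, 3.5−2) = 1.2120
Δθ = wrap(1.2120 − 2.8798) = -1.6678; ω₁ = Δθ/dt₁ = -0.8339
distance = √((3.5−2)² + (-0.5−-4.5)²) = 4.2720; v₂ = distance/dt₂ = 8.5440

ω₁ = -0.8339, v₂ = 8.5440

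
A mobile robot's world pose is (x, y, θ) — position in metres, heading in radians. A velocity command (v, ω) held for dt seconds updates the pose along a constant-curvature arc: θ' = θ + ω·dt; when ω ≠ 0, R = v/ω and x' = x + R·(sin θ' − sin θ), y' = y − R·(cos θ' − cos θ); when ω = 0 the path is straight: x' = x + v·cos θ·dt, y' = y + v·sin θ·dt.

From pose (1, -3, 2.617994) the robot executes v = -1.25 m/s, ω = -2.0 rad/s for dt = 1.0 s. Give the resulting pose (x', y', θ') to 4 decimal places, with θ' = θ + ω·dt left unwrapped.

(1.0496, -4.0507, 0.6180)

θ' = 2.6180 + -2.0·1.0 = 0.6180
R = v/ω = -1.25/-2.0 = 0.6250
x' = 1 + 0.6250·(sin 0.6180 − sin 2.6180) = 1.0496
y' = -3 − 0.6250·(cos 0.6180 − cos 2.6180) = -4.0507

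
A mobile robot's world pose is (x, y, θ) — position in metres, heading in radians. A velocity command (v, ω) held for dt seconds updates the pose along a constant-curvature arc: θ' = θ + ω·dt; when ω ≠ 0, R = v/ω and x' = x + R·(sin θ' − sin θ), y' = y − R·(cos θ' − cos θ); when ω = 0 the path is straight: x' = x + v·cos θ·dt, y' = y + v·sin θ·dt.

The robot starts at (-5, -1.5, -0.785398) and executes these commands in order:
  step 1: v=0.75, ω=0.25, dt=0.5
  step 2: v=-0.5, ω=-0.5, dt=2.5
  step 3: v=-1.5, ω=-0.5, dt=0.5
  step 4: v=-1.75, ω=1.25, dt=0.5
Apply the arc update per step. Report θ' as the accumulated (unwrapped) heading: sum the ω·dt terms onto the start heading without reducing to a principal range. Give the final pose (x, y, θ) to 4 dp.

(-4.4778, 0.8717, -1.5354)

step 1: θ'=-0.6604 (R=3.0000) → pose (-4.7190, -1.7479, -0.6604)
step 2: θ'=-1.9104 (R=1.0000) → pose (-5.0484, -0.6251, -1.9104)
step 3: θ'=-2.1604 (R=3.0000) → pose (-4.7133, 0.0437, -2.1604)
step 4: θ'=-1.5354 (R=-1.4000) → pose (-4.4778, 0.8717, -1.5354)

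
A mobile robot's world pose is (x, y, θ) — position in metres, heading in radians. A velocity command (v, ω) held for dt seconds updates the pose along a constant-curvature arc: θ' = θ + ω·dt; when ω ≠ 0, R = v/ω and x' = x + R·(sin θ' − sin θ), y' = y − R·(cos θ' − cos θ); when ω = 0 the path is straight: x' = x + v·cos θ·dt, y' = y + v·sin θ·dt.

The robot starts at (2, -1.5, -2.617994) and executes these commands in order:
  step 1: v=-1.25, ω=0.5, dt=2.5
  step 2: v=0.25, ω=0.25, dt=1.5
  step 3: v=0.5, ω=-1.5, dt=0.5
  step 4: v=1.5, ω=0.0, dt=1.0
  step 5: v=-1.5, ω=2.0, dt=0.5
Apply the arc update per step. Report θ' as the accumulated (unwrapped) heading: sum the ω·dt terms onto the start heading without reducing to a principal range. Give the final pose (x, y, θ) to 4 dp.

step 1: θ'=-1.3680 (R=-2.5000) → pose (3.1988, 1.1686, -1.3680)
step 2: θ'=-0.9930 (R=1.0000) → pose (3.3406, 0.8238, -0.9930)
step 3: θ'=-1.7430 (R=-0.3333) → pose (3.3898, 0.5847, -1.7430)
step 4: θ'=-1.7430 (straight) → pose (3.1328, -0.8932, -1.7430)
step 5: θ'=-0.7430 (R=-0.7500) → pose (2.9012, -0.2123, -0.7430)

(2.9012, -0.2123, -0.7430)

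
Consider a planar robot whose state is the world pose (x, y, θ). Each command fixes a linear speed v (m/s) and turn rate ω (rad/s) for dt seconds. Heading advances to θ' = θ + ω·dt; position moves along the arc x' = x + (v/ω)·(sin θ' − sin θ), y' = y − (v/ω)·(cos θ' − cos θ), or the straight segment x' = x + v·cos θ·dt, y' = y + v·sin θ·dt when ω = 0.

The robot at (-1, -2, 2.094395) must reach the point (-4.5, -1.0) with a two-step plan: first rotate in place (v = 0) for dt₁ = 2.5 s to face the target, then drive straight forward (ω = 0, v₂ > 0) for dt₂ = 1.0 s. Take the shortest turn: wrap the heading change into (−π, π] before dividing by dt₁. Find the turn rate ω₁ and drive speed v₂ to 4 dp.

heading to target = atan2(-1−-2, -4.5−-1) = 2.8633
Δθ = wrap(2.8633 − 2.0944) = 0.7689; ω₁ = Δθ/dt₁ = 0.3076
distance = √((-4.5−-1)² + (-1−-2)²) = 3.6401; v₂ = distance/dt₂ = 3.6401

ω₁ = 0.3076, v₂ = 3.6401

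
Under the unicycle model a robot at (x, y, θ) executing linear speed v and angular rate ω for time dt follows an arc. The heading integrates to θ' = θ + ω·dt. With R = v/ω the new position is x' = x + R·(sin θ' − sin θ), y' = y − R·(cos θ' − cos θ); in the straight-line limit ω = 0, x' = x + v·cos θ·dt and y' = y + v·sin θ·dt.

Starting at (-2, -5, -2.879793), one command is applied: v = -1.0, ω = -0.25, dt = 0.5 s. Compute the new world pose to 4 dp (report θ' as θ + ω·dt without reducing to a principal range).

(-1.5102, -4.9011, -3.0048)

θ' = -2.8798 + -0.25·0.5 = -3.0048
R = v/ω = -1.0/-0.25 = 4.0000
x' = -2 + 4.0000·(sin -3.0048 − sin -2.8798) = -1.5102
y' = -5 − 4.0000·(cos -3.0048 − cos -2.8798) = -4.9011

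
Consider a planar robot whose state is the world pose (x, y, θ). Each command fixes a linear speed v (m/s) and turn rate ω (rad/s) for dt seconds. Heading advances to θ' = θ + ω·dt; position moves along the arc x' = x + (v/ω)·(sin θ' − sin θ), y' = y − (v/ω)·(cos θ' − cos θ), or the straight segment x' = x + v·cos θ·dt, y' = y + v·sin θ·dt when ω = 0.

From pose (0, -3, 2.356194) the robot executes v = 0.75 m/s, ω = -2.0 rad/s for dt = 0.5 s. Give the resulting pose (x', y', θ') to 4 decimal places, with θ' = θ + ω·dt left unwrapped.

(-0.1012, -2.6550, 1.3562)

θ' = 2.3562 + -2.0·0.5 = 1.3562
R = v/ω = 0.75/-2.0 = -0.3750
x' = 0 + -0.3750·(sin 1.3562 − sin 2.3562) = -0.1012
y' = -3 − -0.3750·(cos 1.3562 − cos 2.3562) = -2.6550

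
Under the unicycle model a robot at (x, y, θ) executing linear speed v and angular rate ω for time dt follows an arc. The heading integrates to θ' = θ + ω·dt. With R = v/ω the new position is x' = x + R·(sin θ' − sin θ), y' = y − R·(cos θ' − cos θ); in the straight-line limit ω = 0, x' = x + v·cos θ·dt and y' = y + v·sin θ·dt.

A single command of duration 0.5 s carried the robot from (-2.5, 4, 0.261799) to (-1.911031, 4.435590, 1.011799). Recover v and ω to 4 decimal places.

Δθ = 1.011799 − 0.261799 = 0.750000
ω = Δθ/dt = 0.750000/0.5 = 1.5000
R = Δx/(sin θ' − sin θ) = 1.0000
v = R·ω = 1.0000·1.5000 = 1.5000

v = 1.5000, ω = 1.5000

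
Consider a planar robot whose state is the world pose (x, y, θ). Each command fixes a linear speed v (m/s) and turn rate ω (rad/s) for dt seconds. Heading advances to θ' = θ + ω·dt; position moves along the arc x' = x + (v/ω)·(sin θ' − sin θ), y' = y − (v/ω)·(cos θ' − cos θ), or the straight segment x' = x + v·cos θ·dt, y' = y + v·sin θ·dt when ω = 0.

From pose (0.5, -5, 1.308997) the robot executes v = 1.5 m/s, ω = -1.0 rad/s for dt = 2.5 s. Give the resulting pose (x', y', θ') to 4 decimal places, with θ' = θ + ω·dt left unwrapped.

(3.3420, -4.8321, -1.1910)

θ' = 1.3090 + -1.0·2.5 = -1.1910
R = v/ω = 1.5/-1.0 = -1.5000
x' = 0.5 + -1.5000·(sin -1.1910 − sin 1.3090) = 3.3420
y' = -5 − -1.5000·(cos -1.1910 − cos 1.3090) = -4.8321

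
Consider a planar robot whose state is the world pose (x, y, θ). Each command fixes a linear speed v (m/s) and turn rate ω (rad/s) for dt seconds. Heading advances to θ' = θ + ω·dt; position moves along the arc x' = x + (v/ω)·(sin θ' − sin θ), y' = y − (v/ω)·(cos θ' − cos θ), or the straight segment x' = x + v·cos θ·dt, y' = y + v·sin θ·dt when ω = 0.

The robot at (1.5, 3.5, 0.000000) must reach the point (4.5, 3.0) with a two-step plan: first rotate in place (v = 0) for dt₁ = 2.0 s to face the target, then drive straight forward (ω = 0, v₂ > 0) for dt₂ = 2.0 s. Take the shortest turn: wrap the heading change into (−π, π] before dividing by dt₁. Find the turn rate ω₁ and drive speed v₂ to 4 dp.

heading to target = atan2(3−3.5, 4.5−1.5) = -0.1651
Δθ = wrap(-0.1651 − 0.0000) = -0.1651; ω₁ = Δθ/dt₁ = -0.0826
distance = √((4.5−1.5)² + (3−3.5)²) = 3.0414; v₂ = distance/dt₂ = 1.5207

ω₁ = -0.0826, v₂ = 1.5207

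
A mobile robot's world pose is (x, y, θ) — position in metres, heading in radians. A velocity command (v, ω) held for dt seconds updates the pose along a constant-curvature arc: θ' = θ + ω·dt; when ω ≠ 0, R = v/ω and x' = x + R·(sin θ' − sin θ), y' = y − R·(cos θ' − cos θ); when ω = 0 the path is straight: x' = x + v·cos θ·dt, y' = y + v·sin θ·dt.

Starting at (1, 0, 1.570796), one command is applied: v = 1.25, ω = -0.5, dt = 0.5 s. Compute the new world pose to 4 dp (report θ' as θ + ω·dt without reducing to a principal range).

θ' = 1.5708 + -0.5·0.5 = 1.3208
R = v/ω = 1.25/-0.5 = -2.5000
x' = 1 + -2.5000·(sin 1.3208 − sin 1.5708) = 1.0777
y' = 0 − -2.5000·(cos 1.3208 − cos 1.5708) = 0.6185

(1.0777, 0.6185, 1.3208)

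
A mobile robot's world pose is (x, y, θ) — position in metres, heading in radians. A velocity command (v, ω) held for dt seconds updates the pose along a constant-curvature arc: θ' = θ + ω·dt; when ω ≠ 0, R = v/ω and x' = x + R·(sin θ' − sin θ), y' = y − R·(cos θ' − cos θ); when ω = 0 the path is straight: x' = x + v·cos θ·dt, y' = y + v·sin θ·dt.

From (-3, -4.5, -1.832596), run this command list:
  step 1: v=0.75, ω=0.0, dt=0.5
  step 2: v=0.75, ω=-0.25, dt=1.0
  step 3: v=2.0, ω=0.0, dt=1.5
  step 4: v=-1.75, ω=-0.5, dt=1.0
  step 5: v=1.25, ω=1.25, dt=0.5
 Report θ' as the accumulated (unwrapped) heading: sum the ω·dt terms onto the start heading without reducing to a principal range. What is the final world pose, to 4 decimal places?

step 1: θ'=-1.8326 (straight) → pose (-3.0971, -4.8622, -1.8326)
step 2: θ'=-2.0826 (R=-3.0000) → pose (-3.3792, -5.5550, -2.0826)
step 3: θ'=-2.0826 (straight) → pose (-4.8485, -8.1706, -2.0826)
step 4: θ'=-2.5826 (R=3.5000) → pose (-3.6531, -6.9175, -2.5826)
step 5: θ'=-1.9576 (R=1.0000) → pose (-4.0489, -7.3880, -1.9576)

(-4.0489, -7.3880, -1.9576)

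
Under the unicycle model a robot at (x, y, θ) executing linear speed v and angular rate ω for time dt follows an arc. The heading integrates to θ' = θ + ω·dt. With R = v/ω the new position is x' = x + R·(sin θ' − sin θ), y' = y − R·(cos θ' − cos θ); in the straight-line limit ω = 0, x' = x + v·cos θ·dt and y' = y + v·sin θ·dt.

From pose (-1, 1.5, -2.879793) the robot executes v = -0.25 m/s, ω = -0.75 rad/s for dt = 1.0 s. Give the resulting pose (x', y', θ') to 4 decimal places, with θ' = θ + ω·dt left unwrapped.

θ' = -2.8798 + -0.75·1.0 = -3.6298
R = v/ω = -0.25/-0.75 = 0.3333
x' = -1 + 0.3333·(sin -3.6298 − sin -2.8798) = -0.7574
y' = 1.5 − 0.3333·(cos -3.6298 − cos -2.8798) = 1.4724

(-0.7574, 1.4724, -3.6298)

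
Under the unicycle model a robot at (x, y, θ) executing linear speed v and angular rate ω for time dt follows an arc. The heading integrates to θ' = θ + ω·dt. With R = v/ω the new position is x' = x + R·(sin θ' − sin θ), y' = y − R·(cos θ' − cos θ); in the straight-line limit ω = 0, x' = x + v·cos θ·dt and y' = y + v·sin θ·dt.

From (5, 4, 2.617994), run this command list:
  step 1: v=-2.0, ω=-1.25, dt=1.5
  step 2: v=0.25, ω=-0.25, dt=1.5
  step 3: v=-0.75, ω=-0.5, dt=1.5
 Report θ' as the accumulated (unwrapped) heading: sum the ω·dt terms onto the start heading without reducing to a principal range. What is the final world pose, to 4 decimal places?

step 1: θ'=0.7430 (R=1.6000) → pose (5.2824, 1.4360, 0.7430)
step 2: θ'=0.3680 (R=-1.0000) → pose (5.5991, 1.6326, 0.3680)
step 3: θ'=-0.3820 (R=1.5000) → pose (4.5004, 1.6403, -0.3820)

(4.5004, 1.6403, -0.3820)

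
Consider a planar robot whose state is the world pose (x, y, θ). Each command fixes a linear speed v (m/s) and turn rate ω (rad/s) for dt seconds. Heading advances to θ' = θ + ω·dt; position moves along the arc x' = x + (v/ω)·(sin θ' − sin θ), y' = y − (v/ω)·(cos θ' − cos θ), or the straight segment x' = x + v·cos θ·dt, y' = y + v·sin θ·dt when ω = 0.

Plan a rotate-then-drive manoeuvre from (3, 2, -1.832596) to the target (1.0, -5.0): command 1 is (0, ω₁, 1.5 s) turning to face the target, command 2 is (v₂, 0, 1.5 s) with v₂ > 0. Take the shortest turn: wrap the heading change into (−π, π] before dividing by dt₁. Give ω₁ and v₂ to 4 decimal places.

heading to target = atan2(-5−2, 1−3) = -1.8491
Δθ = wrap(-1.8491 − -1.8326) = -0.0165; ω₁ = Δθ/dt₁ = -0.0110
distance = √((1−3)² + (-5−2)²) = 7.2801; v₂ = distance/dt₂ = 4.8534

ω₁ = -0.0110, v₂ = 4.8534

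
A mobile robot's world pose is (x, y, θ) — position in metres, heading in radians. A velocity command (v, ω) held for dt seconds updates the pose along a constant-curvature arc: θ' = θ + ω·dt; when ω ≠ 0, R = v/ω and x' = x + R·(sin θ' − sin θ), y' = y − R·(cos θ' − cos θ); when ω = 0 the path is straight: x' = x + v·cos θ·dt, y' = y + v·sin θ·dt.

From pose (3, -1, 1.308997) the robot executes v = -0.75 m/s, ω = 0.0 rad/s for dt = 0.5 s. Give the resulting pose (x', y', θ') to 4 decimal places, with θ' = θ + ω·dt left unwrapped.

θ' = 1.3090 + 0.0·0.5 = 1.3090
ω = 0 → straight: x' = 3 + -0.75·cos(1.3090)·0.5 = 2.9029
y' = -1 + -0.75·sin(1.3090)·0.5 = -1.3622

(2.9029, -1.3622, 1.3090)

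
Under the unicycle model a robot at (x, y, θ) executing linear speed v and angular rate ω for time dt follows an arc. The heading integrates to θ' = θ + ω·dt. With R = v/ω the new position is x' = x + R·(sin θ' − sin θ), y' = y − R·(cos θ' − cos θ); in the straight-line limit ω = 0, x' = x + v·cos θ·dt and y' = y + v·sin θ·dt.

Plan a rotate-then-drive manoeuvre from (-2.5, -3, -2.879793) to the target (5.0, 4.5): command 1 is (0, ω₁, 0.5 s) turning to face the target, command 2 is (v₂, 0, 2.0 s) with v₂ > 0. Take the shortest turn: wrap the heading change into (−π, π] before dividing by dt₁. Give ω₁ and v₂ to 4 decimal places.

heading to target = atan2(4.5−-3, 5−-2.5) = 0.7854
Δθ = wrap(0.7854 − -2.8798) = -2.6180; ω₁ = Δθ/dt₁ = -5.2360
distance = √((5−-2.5)² + (4.5−-3)²) = 10.6066; v₂ = distance/dt₂ = 5.3033

ω₁ = -5.2360, v₂ = 5.3033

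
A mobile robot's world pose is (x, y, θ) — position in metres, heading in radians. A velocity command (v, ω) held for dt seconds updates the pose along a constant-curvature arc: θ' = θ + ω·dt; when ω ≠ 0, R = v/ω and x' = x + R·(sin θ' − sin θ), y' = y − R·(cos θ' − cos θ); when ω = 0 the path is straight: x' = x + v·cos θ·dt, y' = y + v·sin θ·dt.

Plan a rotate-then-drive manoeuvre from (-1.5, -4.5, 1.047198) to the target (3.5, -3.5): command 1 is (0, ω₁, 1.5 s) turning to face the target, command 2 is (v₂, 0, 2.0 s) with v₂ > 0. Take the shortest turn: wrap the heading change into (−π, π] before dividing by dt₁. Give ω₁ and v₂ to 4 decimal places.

ω₁ = -0.5665, v₂ = 2.5495

heading to target = atan2(-3.5−-4.5, 3.5−-1.5) = 0.1974
Δθ = wrap(0.1974 − 1.0472) = -0.8498; ω₁ = Δθ/dt₁ = -0.5665
distance = √((3.5−-1.5)² + (-3.5−-4.5)²) = 5.0990; v₂ = distance/dt₂ = 2.5495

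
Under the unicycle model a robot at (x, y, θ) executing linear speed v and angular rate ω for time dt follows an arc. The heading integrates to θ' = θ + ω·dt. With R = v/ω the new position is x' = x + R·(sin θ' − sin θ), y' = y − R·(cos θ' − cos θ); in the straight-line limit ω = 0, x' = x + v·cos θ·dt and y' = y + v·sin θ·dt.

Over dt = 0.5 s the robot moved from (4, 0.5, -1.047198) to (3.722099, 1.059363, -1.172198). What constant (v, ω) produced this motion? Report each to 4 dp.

v = -1.2500, ω = -0.2500

Δθ = -1.172198 − -1.047198 = -0.125000
ω = Δθ/dt = -0.125000/0.5 = -0.2500
R = −Δy/(cos θ' − cos θ) = 5.0000
v = R·ω = 5.0000·-0.2500 = -1.2500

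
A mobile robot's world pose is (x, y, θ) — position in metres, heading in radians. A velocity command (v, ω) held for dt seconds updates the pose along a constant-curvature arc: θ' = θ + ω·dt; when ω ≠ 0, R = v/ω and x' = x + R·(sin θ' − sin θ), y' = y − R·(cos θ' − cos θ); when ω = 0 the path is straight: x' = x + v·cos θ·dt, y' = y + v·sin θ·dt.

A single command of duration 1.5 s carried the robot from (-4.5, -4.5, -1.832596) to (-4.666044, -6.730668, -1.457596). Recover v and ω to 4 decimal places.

Δθ = -1.457596 − -1.832596 = 0.375000
ω = Δθ/dt = 0.375000/1.5 = 0.2500
R = −Δy/(cos θ' − cos θ) = 6.0000
v = R·ω = 6.0000·0.2500 = 1.5000

v = 1.5000, ω = 0.2500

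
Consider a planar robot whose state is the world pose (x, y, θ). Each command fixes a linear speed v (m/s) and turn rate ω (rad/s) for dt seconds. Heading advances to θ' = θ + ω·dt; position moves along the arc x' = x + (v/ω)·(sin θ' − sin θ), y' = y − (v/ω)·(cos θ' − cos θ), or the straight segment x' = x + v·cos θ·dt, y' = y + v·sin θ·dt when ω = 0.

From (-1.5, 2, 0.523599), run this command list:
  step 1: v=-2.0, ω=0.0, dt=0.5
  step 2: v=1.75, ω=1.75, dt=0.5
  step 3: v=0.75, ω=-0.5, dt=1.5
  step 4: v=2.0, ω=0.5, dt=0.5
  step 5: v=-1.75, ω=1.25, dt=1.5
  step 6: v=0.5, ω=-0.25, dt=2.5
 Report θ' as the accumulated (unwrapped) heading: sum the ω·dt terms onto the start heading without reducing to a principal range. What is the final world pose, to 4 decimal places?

(-0.9596, 2.4256, 2.1486)

step 1: θ'=0.5236 (straight) → pose (-2.3660, 1.5000, 0.5236)
step 2: θ'=1.3986 (R=1.0000) → pose (-1.8808, 2.1947, 1.3986)
step 3: θ'=0.6486 (R=-1.5000) → pose (-1.3091, 3.1331, 0.6486)
step 4: θ'=0.8986 (R=4.0000) → pose (-0.5956, 3.8299, 0.8986)
step 5: θ'=2.7736 (R=-1.4000) → pose (-0.0038, 1.6519, 2.7736)
step 6: θ'=2.1486 (R=-2.0000) → pose (-0.9596, 2.4256, 2.1486)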